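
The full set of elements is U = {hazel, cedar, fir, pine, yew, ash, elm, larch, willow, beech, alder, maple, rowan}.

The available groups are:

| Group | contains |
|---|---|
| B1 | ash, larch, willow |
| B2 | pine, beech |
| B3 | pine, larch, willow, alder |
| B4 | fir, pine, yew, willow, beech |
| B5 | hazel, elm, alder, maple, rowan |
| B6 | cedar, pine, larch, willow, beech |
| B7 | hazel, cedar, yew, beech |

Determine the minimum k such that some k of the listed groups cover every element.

4

B1 and B4 and B5 and B6 together: B1 ∪ B4 ∪ B5 ∪ B6 = {hazel, cedar, fir, pine, yew, ash, elm, larch, willow, beech, alder, maple, rowan} — every element is covered.
No 3 of the 7 groups cover everything (all 35 combinations miss at least one element), so 4 is optimal.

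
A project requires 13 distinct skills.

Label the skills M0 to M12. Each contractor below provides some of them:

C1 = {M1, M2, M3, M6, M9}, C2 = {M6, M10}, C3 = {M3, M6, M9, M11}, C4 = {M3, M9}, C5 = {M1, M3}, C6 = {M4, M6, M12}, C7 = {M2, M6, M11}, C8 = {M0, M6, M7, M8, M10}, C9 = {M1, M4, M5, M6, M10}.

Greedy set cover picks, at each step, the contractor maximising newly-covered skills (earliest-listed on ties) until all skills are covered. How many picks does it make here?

5

Greedy: pick C1 (covers 5 new) → pick C8 (covers 4 new) → pick C6 (covers 2 new) → pick C3 (covers 1 new) → pick C9 (covers 1 new). Total picks: 5.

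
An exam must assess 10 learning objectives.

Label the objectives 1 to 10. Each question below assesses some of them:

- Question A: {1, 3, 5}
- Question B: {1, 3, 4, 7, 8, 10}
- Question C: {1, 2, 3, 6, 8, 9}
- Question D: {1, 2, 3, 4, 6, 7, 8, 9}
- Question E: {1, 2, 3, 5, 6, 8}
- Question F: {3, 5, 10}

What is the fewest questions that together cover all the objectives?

Take {D, F}. Their union is {1, 2, 3, 4, 5, 6, 7, 8, 9, 10}, which is all 10 objectives.
No single question has all 10 objectives (the largest, D, has 8), so 2 is optimal.

2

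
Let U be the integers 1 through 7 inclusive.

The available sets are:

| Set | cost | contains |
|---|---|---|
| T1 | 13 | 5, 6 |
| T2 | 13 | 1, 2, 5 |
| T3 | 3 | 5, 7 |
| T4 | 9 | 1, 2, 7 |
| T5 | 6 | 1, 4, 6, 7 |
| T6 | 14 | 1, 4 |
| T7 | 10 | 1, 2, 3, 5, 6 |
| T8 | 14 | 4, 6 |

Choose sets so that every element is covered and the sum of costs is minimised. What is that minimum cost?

16

T5, T7 together cover every element (T5 ∪ T7 = {1, 2, 3, 4, 5, 6, 7}); total cost 6 + 10 = 16.
The greedy pick T3, T5, T7 costs 19; no covering selection beats 16.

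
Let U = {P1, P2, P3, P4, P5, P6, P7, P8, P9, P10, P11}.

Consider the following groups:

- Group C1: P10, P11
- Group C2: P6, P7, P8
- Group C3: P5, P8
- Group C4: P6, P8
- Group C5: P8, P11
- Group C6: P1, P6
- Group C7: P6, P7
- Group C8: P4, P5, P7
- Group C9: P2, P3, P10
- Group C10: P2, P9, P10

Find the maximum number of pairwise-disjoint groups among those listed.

C5, C6, C8, C10 are pairwise disjoint (C5={P8,P11}; C6={P1,P6}; C8={P4,P5,P7}; C10={P2,P9,P10}).
Every remaining group overlaps one of these, and no 5 of the listed groups are pairwise disjoint, so 4 is the maximum.

4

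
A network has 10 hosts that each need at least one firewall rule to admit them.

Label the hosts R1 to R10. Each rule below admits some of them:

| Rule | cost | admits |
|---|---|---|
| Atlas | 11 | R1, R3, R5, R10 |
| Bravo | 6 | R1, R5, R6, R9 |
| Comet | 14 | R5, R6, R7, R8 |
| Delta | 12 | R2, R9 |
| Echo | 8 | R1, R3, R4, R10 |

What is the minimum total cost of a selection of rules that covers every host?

34

Comet, Delta, Echo together cover every host (Comet ∪ Delta ∪ Echo = {R1, R2, R3, R4, R5, R6, R7, R8, R9, R10}); total cost 14 + 12 + 8 = 34.
The greedy pick Bravo, Echo, Comet, Delta costs 40; no covering selection beats 34.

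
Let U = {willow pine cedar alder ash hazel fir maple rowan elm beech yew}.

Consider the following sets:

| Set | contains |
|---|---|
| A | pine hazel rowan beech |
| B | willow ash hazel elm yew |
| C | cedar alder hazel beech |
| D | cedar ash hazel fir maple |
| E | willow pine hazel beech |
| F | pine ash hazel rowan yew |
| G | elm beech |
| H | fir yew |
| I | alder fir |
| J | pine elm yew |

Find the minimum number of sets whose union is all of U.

Take {B, C, D, F}. Their union is {willow, pine, cedar, alder, ash, hazel, fir, maple, rowan, elm, beech, yew}, which is all 12 items.
Only D contains maple, so D is forced; the remaining 7 items need at least 3 more sets (each remaining set adds at most 3) — so at least 4 sets are needed, and 4 is optimal.

4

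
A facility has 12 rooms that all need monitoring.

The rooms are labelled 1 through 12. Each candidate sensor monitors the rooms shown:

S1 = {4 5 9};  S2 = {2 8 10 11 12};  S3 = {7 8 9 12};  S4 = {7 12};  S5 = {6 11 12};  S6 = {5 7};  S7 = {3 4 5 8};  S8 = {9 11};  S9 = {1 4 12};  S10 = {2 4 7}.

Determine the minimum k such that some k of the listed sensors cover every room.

5

S2 and S3 and S5 and S7 and S9 together: S2 ∪ S3 ∪ S5 ∪ S7 ∪ S9 = {1, 2, 3, 4, 5, 6, 7, 8, 9, 10, 11, 12} — every room is covered.
No 4 of the 10 sensors cover everything (all 210 combinations miss at least one room), so 5 is optimal.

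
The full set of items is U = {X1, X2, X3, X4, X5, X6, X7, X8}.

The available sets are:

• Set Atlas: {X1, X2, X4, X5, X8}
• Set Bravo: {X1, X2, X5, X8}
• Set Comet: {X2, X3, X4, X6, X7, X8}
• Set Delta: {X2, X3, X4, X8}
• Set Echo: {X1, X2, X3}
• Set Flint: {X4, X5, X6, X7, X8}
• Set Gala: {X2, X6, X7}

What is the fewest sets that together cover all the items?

Atlas and Comet cover everything between them: the union {X1, X2, X3, X4, X5, X6, X7, X8} is all of U.
No single set has all 8 items (the largest, Comet, has 6), so 2 is optimal.

2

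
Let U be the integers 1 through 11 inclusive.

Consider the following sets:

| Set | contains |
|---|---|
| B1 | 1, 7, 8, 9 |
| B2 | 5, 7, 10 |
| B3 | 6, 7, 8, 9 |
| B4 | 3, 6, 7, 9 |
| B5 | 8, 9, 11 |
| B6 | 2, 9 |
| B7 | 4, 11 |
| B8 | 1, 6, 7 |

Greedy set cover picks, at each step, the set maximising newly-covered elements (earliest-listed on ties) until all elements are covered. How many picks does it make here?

Greedy: pick B1 (covers 4 new) → pick B2 (covers 2 new) → pick B4 (covers 2 new) → pick B7 (covers 2 new) → pick B6 (covers 1 new). Total picks: 5.

5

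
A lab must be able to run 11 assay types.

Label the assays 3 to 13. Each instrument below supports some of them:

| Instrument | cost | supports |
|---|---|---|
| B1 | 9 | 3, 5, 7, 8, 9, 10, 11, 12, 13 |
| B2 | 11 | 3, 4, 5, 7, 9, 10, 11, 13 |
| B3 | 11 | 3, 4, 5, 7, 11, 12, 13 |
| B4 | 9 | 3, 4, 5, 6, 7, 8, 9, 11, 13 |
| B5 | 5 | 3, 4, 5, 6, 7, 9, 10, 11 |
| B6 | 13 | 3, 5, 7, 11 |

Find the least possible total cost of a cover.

14

B1, B5 together cover every assay (B1 ∪ B5 = {3, 4, 5, 6, 7, 8, 9, 10, 11, 12, 13}); total cost 9 + 5 = 14.
No covering selection has total cost below 14.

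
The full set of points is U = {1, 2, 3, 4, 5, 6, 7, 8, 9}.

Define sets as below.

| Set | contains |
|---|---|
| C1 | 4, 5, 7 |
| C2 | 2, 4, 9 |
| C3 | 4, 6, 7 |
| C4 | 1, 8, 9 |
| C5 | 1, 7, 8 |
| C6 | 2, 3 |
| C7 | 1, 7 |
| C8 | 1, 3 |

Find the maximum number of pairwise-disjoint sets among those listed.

C3, C4, C6 are pairwise disjoint (C3={4,6,7}; C4={1,8,9}; C6={2,3}).
Every remaining set overlaps one of these, and no 4 of the listed sets are pairwise disjoint, so 3 is the maximum.

3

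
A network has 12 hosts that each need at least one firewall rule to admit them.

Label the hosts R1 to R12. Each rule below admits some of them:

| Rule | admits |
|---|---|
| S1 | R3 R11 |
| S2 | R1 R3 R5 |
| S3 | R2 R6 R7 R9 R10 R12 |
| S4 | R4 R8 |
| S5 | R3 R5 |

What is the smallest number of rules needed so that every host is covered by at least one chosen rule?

Take {S1, S2, S3, S4}. Their union is {R1, R2, R3, R4, R5, R6, R7, R8, R9, R10, R11, R12}, which is all 12 hosts.
No 3 of the 5 rules cover everything (all 10 combinations miss at least one host), so 4 is optimal.

4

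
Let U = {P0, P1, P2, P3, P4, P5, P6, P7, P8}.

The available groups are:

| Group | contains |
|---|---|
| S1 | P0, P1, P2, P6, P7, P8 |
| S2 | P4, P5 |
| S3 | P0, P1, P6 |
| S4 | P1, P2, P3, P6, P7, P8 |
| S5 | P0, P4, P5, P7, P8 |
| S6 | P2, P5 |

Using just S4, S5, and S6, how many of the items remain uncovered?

0

Union of S4, S5, S6 = {P0, P1, P2, P3, P4, P5, P6, P7, P8} — that's every item, so 0 are uncovered.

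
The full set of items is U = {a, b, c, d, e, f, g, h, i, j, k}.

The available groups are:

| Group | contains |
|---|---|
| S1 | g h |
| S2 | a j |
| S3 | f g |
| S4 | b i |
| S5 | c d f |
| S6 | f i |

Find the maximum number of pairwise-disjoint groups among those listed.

4

S1, S2, S4, S5 are pairwise disjoint (S1={g,h}; S2={a,j}; S4={b,i}; S5={c,d,f}).
Every remaining group overlaps one of these, and no 5 of the listed groups are pairwise disjoint, so 4 is the maximum.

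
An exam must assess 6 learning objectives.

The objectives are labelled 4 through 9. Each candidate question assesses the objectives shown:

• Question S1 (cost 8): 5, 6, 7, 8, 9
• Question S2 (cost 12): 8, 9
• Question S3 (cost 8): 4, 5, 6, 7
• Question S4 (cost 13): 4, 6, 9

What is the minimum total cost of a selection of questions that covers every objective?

S1, S3 together cover every objective (S1 ∪ S3 = {4, 5, 6, 7, 8, 9}); total cost 8 + 8 = 16.
No covering selection has total cost below 16.

16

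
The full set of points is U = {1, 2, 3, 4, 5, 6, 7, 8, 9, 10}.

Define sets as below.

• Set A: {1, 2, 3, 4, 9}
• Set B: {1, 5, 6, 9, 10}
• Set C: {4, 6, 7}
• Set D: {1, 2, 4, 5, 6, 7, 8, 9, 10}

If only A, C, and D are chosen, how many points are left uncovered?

Union of A, C, D = {1, 2, 3, 4, 5, 6, 7, 8, 9, 10} — that's every point, so 0 are uncovered.

0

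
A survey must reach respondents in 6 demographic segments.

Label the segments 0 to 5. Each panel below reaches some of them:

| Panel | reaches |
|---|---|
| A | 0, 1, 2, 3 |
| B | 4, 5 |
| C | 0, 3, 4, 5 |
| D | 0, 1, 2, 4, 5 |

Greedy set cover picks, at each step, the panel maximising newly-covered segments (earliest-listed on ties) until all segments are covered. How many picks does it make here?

Greedy: pick D (covers 5 new) → pick A (covers 1 new). Total picks: 2.

2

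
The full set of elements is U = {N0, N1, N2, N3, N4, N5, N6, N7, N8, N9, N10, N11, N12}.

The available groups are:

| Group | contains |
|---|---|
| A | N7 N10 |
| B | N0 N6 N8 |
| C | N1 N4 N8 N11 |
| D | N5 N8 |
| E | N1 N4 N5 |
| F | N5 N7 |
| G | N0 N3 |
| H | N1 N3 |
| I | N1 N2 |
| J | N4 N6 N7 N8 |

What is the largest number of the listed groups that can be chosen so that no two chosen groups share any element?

4

A, D, G, I are pairwise disjoint (A={N7,N10}; D={N5,N8}; G={N0,N3}; I={N1,N2}).
Every remaining group overlaps one of these, and no 5 of the listed groups are pairwise disjoint, so 4 is the maximum.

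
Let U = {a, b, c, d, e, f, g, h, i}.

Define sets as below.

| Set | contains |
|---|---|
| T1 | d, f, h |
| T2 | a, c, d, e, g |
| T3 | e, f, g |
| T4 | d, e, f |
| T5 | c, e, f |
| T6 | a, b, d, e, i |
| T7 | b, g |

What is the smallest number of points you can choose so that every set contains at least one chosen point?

T = {d, f, g} meets every set (each contains at least one member of T), and |T| = 3.
No choice of 2 points meets every set, so 3 is the minimum.

3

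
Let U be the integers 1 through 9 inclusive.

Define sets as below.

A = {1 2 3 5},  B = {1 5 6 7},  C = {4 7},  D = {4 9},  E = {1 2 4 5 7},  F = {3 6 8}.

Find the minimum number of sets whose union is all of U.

D, E, and F cover everything between them: the union {1, 2, 3, 4, 5, 6, 7, 8, 9} is all of U.
Only F contains 8, so F is forced; the remaining 6 elements need at least 2 more sets (each remaining set adds at most 5) — so at least 3 sets are needed, and 3 is optimal.

3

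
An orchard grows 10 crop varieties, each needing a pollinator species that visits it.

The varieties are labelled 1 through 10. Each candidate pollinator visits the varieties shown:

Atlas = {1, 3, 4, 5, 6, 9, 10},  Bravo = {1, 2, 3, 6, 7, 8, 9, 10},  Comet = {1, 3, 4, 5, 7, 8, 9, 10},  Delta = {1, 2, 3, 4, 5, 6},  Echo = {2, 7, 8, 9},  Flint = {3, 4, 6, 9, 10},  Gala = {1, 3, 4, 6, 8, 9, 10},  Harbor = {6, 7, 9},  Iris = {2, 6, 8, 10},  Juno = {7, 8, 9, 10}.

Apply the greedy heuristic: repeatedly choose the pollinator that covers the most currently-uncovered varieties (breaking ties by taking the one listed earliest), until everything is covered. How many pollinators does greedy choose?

Greedy: pick Bravo (covers 8 new) → pick Atlas (covers 2 new). Total picks: 2.

2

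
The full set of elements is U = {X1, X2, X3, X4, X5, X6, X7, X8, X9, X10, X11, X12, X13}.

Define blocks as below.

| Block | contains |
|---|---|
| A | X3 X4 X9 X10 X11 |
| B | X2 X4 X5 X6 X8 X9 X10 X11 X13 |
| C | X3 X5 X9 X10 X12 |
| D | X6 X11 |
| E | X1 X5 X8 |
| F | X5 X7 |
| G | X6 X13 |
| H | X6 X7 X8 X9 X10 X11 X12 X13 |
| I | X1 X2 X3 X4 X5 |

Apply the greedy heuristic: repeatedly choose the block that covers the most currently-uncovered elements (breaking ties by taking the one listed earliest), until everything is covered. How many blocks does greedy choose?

Greedy: pick B (covers 9 new) → pick C (covers 2 new) → pick E (covers 1 new) → pick F (covers 1 new). Total picks: 4.
(The true minimum cover uses only 2 blocks, so greedy is not optimal here.)

4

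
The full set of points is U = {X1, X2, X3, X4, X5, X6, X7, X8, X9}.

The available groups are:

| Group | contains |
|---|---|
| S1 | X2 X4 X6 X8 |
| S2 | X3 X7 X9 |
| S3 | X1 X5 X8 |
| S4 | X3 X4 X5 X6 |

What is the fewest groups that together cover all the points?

3

Take {S1, S2, S3}. Their union is {X1, X2, X3, X4, X5, X6, X7, X8, X9}, which is all 9 points.
Each group has at most 4 points, and 2·4 = 8 < 9 — so at least 3 groups are needed, and 3 is optimal.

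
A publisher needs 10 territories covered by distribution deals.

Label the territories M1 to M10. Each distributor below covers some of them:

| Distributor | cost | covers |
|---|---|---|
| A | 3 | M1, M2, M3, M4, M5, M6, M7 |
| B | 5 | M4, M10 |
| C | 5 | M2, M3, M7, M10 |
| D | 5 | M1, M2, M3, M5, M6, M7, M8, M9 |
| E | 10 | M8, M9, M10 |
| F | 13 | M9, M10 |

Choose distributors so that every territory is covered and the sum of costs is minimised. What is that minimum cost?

10

B, D together cover every territory (B ∪ D = {M1, M2, M3, M4, M5, M6, M7, M8, M9, M10}); total cost 5 + 5 = 10.
The greedy pick A, D, B costs 13; no covering selection beats 10.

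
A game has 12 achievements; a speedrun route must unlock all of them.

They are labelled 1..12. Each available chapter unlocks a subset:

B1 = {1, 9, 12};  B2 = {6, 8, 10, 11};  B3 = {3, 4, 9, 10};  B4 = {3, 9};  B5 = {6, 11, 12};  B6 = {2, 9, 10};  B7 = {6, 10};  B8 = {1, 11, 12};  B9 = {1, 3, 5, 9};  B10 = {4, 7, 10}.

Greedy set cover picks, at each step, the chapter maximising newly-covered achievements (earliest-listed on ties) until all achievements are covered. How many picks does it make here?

5

Greedy: pick B2 (covers 4 new) → pick B9 (covers 4 new) → pick B10 (covers 2 new) → pick B1 (covers 1 new) → pick B6 (covers 1 new). Total picks: 5.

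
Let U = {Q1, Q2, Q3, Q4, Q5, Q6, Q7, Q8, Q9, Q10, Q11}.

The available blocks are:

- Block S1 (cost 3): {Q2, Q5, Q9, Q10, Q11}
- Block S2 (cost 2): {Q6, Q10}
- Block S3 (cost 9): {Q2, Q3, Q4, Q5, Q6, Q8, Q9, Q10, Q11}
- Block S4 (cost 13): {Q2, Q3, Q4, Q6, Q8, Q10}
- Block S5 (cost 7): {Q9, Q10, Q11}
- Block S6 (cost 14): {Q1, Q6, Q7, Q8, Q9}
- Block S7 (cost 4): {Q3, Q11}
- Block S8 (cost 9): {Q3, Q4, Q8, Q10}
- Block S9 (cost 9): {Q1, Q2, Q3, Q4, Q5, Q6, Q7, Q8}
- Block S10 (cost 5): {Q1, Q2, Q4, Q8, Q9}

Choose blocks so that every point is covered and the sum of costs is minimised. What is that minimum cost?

12

S1, S9 together cover every point (S1 ∪ S9 = {Q1, Q2, Q3, Q4, Q5, Q6, Q7, Q8, Q9, Q10, Q11}); total cost 3 + 9 = 12.
No covering selection has total cost below 12.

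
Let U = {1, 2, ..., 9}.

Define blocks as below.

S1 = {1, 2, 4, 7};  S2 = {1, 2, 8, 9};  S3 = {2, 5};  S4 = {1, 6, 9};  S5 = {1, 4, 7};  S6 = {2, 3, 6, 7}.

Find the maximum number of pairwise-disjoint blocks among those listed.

2

S3, S5 are pairwise disjoint (S3={2,5}; S5={1,4,7}).
Every remaining block overlaps one of these, and no 3 of the listed blocks are pairwise disjoint, so 2 is the maximum.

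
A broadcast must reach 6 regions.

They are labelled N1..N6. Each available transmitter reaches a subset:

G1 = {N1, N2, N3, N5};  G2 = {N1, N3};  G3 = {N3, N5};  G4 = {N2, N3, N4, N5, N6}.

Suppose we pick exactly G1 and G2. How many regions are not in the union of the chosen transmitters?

Union of G1, G2 = {N1, N2, N3, N5}.
Not covered: N4, N6 — 2 regions.

2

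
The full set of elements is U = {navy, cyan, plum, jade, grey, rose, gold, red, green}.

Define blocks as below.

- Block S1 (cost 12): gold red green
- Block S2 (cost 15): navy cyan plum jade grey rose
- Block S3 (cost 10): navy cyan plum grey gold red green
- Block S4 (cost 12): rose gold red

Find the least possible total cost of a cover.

25

S2, S3 together cover every element (S2 ∪ S3 = {navy, cyan, plum, jade, grey, rose, gold, red, green}); total cost 15 + 10 = 25.
No covering selection has total cost below 25.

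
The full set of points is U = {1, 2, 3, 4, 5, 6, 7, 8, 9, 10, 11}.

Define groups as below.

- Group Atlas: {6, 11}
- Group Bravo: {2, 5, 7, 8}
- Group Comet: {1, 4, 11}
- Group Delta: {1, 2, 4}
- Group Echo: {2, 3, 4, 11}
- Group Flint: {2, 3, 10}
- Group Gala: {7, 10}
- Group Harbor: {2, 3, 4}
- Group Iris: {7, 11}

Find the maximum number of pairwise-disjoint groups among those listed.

Atlas, Gala, Harbor are pairwise disjoint (Atlas={6,11}; Gala={7,10}; Harbor={2,3,4}).
Every remaining group overlaps one of these, and no 4 of the listed groups are pairwise disjoint, so 3 is the maximum.

3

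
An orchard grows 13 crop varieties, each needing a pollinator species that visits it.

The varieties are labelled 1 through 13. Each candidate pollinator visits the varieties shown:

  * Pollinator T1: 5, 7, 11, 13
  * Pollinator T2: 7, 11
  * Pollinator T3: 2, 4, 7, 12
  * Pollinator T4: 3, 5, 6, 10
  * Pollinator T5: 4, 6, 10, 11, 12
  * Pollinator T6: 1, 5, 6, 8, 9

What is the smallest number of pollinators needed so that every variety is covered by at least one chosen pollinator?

T1 and T3 and T4 and T6 together: T1 ∪ T3 ∪ T4 ∪ T6 = {1, 2, 3, 4, 5, 6, 7, 8, 9, 10, 11, 12, 13} — every variety is covered.
Only T4 contains 3, so T4 is forced; the remaining 9 varieties need at least 3 more pollinators (each remaining pollinator adds at most 4) — so at least 4 pollinators are needed, and 4 is optimal.

4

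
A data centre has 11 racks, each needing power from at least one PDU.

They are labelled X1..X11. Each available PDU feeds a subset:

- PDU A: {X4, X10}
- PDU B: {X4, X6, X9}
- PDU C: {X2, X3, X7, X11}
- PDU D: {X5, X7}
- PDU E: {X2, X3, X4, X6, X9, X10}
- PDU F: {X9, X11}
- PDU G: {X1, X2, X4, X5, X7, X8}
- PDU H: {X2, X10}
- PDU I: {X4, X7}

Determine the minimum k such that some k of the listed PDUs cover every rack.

Take {E, F, G}. Their union is {X1, X2, X3, X4, X5, X6, X7, X8, X9, X10, X11}, which is all 11 racks.
Only G contains X1, so G is forced; the remaining 5 racks need at least 2 more PDUs (each remaining PDU adds at most 4) — so at least 3 PDUs are needed, and 3 is optimal.

3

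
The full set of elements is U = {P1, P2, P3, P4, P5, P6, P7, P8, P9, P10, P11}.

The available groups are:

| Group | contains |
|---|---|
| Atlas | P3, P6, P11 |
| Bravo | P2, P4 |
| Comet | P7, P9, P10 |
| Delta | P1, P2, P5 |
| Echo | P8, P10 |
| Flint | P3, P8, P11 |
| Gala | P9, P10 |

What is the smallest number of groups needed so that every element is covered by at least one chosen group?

Atlas, Bravo, Comet, Delta, and Echo cover everything between them: the union {P1, P2, P3, P4, P5, P6, P7, P8, P9, P10, P11} is all of U.
No 4 of the 7 groups cover everything (all 35 combinations miss at least one element), so 5 is optimal.

5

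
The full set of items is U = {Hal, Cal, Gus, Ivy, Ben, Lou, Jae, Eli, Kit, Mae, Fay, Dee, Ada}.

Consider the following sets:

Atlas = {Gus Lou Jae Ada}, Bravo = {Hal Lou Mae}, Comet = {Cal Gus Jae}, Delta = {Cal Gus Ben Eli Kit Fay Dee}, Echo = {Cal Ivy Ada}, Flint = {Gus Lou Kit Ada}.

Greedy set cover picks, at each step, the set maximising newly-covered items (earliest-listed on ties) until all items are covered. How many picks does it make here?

Greedy: pick Delta (covers 7 new) → pick Atlas (covers 3 new) → pick Bravo (covers 2 new) → pick Echo (covers 1 new). Total picks: 4.

4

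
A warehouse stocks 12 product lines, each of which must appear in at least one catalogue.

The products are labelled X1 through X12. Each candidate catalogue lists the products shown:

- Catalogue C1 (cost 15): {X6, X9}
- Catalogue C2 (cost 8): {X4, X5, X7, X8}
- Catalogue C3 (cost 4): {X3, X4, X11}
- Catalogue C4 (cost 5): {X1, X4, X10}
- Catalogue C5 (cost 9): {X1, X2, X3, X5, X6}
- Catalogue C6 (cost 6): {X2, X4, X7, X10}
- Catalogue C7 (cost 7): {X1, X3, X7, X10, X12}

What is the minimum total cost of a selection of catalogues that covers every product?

40

C1, C2, C3, C6, C7 together cover every product (C1 ∪ C2 ∪ C3 ∪ C6 ∪ C7 = {X1, X2, X3, X4, X5, X6, X7, X8, X9, X10, X11, X12}); total cost 15 + 8 + 4 + 6 + 7 = 40.
The greedy pick C3, C7, C5, C2, C1 costs 43; no covering selection beats 40.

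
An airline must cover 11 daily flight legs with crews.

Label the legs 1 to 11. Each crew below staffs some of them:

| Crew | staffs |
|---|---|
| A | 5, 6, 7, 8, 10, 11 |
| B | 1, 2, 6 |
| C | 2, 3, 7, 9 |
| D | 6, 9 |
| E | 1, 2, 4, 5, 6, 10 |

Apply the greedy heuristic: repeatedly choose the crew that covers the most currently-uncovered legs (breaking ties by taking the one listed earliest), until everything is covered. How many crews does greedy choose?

3

Greedy: pick A (covers 6 new) → pick C (covers 3 new) → pick E (covers 2 new). Total picks: 3.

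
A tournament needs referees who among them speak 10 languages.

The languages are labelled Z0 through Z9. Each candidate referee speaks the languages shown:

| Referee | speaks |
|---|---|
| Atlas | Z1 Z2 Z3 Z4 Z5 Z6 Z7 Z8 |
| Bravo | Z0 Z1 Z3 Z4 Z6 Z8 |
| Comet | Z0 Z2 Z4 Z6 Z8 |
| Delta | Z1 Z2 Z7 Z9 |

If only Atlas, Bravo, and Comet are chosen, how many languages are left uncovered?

1

Union of Atlas, Bravo, Comet = {Z0, Z1, Z2, Z3, Z4, Z5, Z6, Z7, Z8}.
Not covered: Z9 — 1 language.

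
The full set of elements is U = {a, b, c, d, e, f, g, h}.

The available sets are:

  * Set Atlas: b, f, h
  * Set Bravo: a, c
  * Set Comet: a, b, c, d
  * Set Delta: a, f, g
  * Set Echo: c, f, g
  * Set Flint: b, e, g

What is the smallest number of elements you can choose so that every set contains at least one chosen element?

3

Take T = {a, b, c}. Each listed set contains at least one of these, so T is a hitting set of size 3.
No choice of 2 elements meets every set, so 3 is the minimum.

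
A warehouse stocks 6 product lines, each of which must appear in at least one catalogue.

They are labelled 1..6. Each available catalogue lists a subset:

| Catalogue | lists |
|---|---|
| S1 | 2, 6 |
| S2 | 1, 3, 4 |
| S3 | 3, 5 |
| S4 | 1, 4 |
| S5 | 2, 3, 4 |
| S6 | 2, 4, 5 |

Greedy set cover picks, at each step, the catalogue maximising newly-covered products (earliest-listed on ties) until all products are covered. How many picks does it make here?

3

Greedy: pick S2 (covers 3 new) → pick S1 (covers 2 new) → pick S3 (covers 1 new). Total picks: 3.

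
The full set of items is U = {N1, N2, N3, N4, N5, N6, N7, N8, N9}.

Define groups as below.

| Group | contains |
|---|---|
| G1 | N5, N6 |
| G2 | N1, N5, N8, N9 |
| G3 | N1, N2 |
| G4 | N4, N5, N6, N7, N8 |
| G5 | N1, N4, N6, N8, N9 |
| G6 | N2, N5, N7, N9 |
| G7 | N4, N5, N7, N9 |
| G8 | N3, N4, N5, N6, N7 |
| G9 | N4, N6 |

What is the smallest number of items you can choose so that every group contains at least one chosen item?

H = {N1, N5, N6} meets every group (each contains at least one member of H), and |H| = 3.
No choice of 2 items meets every group, so 3 is the minimum.

3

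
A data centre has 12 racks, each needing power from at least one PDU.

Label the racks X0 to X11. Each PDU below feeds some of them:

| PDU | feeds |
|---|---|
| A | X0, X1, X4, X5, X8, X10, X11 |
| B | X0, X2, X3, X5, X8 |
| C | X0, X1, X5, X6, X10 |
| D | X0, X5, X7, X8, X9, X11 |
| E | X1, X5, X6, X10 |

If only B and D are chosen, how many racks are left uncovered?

Union of B, D = {X0, X2, X3, X5, X7, X8, X9, X11}.
Not covered: X1, X4, X6, X10 — 4 racks.

4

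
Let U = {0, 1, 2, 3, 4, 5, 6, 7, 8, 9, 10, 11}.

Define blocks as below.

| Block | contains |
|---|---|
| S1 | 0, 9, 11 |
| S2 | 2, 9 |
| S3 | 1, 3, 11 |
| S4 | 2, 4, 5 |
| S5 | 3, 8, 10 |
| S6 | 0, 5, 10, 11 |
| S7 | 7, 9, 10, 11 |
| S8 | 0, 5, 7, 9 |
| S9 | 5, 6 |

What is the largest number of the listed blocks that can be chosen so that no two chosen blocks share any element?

S1, S5, S9 are pairwise disjoint (S1={0,9,11}; S5={3,8,10}; S9={5,6}).
Every remaining block overlaps one of these, and no 4 of the listed blocks are pairwise disjoint, so 3 is the maximum.

3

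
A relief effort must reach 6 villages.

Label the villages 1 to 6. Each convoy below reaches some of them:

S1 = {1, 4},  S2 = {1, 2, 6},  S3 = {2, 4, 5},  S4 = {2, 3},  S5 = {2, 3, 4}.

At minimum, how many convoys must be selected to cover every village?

S2 and S3 and S5 together: S2 ∪ S3 ∪ S5 = {1, 2, 3, 4, 5, 6} — every village is covered.
Only S3 contains 5, so S3 is forced; the remaining 3 villages need at least 2 more convoys (each remaining convoy adds at most 2) — so at least 3 convoys are needed, and 3 is optimal.

3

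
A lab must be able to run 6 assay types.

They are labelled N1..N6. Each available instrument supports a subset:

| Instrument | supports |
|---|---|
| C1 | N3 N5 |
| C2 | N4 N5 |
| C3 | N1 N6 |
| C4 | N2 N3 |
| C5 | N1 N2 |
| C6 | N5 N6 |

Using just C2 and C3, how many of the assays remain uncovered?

Union of C2, C3 = {N1, N4, N5, N6}.
Not covered: N2, N3 — 2 assays.

2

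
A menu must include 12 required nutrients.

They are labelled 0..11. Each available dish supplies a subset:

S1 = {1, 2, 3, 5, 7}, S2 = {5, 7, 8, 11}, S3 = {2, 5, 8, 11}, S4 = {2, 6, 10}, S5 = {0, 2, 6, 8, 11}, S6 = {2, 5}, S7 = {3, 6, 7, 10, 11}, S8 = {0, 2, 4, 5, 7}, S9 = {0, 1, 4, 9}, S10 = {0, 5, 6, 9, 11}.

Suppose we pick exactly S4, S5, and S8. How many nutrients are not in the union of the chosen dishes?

Union of S4, S5, S8 = {0, 2, 4, 5, 6, 7, 8, 10, 11}.
Not covered: 1, 3, 9 — 3 nutrients.

3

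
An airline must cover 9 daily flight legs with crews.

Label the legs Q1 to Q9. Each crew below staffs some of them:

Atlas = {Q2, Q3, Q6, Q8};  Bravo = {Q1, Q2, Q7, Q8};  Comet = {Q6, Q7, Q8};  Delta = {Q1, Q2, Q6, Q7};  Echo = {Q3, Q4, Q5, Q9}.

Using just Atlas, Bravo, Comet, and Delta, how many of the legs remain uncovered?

3

Union of Atlas, Bravo, Comet, Delta = {Q1, Q2, Q3, Q6, Q7, Q8}.
Not covered: Q4, Q5, Q9 — 3 legs.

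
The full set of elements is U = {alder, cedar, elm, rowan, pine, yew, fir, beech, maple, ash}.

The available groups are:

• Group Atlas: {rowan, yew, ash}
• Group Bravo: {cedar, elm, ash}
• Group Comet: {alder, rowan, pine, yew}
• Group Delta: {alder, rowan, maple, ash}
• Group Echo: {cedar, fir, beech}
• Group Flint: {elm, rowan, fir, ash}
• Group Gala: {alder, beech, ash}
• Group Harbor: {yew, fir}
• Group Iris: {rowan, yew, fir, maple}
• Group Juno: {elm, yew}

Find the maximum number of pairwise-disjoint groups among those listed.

3

Delta, Echo, Juno are pairwise disjoint (Delta={alder,rowan,maple,ash}; Echo={cedar,fir,beech}; Juno={elm,yew}).
Every remaining group overlaps one of these, and no 4 of the listed groups are pairwise disjoint, so 3 is the maximum.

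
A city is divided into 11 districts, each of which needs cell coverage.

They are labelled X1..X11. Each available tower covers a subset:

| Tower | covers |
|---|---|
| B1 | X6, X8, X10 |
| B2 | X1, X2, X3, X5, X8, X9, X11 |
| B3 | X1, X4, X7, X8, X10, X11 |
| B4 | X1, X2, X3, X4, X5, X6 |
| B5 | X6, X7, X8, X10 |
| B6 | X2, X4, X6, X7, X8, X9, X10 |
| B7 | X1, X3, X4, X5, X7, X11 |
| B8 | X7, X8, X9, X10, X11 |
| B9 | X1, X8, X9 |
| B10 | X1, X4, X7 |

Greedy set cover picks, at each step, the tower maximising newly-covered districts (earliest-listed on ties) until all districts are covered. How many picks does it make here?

Greedy: pick B2 (covers 7 new) → pick B6 (covers 4 new). Total picks: 2.

2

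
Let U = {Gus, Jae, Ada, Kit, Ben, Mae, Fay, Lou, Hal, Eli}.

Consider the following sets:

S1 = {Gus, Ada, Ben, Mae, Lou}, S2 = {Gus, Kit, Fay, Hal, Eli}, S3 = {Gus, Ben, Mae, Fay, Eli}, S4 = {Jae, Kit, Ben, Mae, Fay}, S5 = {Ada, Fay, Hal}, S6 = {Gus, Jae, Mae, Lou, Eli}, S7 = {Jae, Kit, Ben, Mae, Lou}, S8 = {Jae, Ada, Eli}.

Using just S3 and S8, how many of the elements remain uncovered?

3

Union of S3, S8 = {Gus, Jae, Ada, Ben, Mae, Fay, Eli}.
Not covered: Kit, Lou, Hal — 3 elements.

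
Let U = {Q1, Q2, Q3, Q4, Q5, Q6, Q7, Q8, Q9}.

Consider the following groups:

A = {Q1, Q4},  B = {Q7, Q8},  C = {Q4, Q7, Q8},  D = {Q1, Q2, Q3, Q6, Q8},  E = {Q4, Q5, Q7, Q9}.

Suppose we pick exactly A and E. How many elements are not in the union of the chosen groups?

4

Union of A, E = {Q1, Q4, Q5, Q7, Q9}.
Not covered: Q2, Q3, Q6, Q8 — 4 elements.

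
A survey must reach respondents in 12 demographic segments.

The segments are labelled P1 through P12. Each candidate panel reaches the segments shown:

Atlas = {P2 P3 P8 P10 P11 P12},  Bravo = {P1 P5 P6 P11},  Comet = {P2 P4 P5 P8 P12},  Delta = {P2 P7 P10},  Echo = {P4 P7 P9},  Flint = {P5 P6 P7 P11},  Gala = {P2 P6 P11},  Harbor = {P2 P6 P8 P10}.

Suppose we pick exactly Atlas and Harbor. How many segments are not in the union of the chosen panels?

Union of Atlas, Harbor = {P2, P3, P6, P8, P10, P11, P12}.
Not covered: P1, P4, P5, P7, P9 — 5 segments.

5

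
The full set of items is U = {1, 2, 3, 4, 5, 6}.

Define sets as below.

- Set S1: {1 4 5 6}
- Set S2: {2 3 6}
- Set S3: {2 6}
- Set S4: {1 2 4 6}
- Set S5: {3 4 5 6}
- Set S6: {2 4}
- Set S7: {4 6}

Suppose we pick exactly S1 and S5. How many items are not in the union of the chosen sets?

Union of S1, S5 = {1, 3, 4, 5, 6}.
Not covered: 2 — 1 item.

1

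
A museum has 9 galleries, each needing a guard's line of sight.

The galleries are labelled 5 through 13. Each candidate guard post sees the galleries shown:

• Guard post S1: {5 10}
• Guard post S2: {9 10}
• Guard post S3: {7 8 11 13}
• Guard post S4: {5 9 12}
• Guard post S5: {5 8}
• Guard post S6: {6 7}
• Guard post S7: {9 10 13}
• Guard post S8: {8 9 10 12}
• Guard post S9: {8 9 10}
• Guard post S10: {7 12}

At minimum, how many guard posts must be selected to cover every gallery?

Take {S3, S5, S6, S8}. Their union is {5, 6, 7, 8, 9, 10, 11, 12, 13}, which is all 9 galleries.
No 3 of the 10 guard posts cover everything (all 120 combinations miss at least one gallery), so 4 is optimal.

4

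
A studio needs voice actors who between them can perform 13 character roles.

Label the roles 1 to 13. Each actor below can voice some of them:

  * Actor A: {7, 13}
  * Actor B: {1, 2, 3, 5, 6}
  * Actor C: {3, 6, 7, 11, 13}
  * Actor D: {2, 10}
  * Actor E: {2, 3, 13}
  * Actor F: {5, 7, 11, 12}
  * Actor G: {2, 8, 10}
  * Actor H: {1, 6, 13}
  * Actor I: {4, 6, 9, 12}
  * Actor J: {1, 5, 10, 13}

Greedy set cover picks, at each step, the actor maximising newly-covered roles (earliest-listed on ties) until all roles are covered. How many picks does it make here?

Greedy: pick B (covers 5 new) → pick C (covers 3 new) → pick I (covers 3 new) → pick G (covers 2 new). Total picks: 4.

4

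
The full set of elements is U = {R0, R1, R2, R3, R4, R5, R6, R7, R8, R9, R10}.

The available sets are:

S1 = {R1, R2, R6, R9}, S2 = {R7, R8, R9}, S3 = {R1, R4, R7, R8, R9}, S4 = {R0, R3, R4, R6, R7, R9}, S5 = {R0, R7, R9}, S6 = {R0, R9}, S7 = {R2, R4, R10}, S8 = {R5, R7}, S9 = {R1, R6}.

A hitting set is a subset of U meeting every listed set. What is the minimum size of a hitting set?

H = {R0, R1, R2, R7} meets every set (each contains at least one member of H), and |H| = 4.
The sets S6, S7, S8, S9 are pairwise disjoint, so any hitting set needs a separate element for each — at least 4. Hence 4 is optimal.

4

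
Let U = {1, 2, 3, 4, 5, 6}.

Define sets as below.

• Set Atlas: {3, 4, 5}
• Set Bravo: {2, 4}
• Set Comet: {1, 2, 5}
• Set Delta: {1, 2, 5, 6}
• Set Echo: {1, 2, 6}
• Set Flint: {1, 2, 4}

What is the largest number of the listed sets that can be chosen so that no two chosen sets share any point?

Atlas, Echo are pairwise disjoint (Atlas={3,4,5}; Echo={1,2,6}).
Every remaining set overlaps one of these, and no 3 of the listed sets are pairwise disjoint, so 2 is the maximum.

2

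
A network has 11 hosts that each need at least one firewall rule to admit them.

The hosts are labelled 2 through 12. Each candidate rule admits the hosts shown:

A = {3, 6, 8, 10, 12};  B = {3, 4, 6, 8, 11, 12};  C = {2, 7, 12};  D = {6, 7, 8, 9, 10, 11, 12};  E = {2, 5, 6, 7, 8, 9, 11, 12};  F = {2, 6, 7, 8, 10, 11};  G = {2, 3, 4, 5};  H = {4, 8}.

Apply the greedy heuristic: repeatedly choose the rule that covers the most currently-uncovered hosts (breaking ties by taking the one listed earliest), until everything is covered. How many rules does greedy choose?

3

Greedy: pick E (covers 8 new) → pick A (covers 2 new) → pick B (covers 1 new). Total picks: 3.
(The true minimum cover uses only 2 rules, so greedy is not optimal here.)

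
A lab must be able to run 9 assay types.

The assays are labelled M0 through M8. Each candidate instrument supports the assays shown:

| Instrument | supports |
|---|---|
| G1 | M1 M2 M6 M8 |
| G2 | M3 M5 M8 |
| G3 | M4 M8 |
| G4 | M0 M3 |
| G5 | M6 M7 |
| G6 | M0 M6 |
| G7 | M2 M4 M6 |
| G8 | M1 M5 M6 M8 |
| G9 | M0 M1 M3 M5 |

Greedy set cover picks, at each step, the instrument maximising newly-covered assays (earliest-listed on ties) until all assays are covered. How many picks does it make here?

4

Greedy: pick G1 (covers 4 new) → pick G9 (covers 3 new) → pick G3 (covers 1 new) → pick G5 (covers 1 new). Total picks: 4.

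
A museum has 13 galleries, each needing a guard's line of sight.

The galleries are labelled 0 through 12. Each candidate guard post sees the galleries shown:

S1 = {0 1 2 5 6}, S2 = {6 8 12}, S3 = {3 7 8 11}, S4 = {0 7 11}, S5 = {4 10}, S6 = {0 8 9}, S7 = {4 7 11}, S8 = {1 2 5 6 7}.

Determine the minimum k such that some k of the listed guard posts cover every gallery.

5

S1 and S2 and S3 and S5 and S6 together: S1 ∪ S2 ∪ S3 ∪ S5 ∪ S6 = {0, 1, 2, 3, 4, 5, 6, 7, 8, 9, 10, 11, 12} — every gallery is covered.
No 4 of the 8 guard posts cover everything (all 70 combinations miss at least one gallery), so 5 is optimal.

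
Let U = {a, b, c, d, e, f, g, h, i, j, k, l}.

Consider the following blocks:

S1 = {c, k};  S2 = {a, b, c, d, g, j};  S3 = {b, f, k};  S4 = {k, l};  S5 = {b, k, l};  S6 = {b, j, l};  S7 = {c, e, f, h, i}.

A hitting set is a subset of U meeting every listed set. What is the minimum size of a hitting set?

3

The 3 items {i, j, k} hit every block.
No choice of 2 items meets every block, so 3 is the minimum.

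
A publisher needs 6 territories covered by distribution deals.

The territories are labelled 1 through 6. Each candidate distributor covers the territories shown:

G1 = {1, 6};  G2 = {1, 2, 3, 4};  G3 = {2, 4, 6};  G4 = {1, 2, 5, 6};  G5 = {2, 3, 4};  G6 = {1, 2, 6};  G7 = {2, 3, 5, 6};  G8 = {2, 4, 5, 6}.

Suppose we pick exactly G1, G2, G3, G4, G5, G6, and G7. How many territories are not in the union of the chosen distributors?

0

Union of G1, G2, G3, G4, G5, G6, G7 = {1, 2, 3, 4, 5, 6} — that's every territory, so 0 are uncovered.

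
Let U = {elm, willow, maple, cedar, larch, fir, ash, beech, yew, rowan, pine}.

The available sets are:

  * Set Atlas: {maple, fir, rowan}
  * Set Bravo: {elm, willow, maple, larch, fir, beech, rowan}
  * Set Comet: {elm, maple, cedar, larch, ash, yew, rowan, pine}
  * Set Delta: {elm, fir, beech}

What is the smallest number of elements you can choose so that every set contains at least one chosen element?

H = {larch, fir} meets every set (each contains at least one member of H), and |H| = 2.
No single element lies in every set, so at least 2 are needed and 2 is optimal.

2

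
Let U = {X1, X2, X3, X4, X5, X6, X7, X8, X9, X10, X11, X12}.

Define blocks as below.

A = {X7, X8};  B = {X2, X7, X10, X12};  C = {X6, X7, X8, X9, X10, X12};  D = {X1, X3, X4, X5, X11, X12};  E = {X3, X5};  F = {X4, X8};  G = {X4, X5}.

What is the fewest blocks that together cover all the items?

B and C and D together: B ∪ C ∪ D = {X1, X2, X3, X4, X5, X6, X7, X8, X9, X10, X11, X12} — every item is covered.
Only D contains X1, so D is forced; the remaining 6 items need at least 2 more blocks (each remaining block adds at most 5) — so at least 3 blocks are needed, and 3 is optimal.

3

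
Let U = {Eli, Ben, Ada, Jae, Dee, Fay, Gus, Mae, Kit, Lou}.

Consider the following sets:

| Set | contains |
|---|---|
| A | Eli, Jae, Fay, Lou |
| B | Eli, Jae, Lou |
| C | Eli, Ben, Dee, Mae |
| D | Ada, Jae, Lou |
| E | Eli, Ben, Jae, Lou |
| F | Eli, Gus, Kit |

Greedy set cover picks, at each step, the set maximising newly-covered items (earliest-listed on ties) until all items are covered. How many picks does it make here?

Greedy: pick A (covers 4 new) → pick C (covers 3 new) → pick F (covers 2 new) → pick D (covers 1 new). Total picks: 4.

4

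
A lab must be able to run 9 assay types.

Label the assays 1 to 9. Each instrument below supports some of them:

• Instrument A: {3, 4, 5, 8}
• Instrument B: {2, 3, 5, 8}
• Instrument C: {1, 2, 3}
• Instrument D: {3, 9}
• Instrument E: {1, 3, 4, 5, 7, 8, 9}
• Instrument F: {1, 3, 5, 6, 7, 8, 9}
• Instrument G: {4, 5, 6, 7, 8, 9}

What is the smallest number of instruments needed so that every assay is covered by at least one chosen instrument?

2

Take {C, G}. Their union is {1, 2, 3, 4, 5, 6, 7, 8, 9}, which is all 9 assays.
No single instrument has all 9 assays (the largest, E, has 7), so 2 is optimal.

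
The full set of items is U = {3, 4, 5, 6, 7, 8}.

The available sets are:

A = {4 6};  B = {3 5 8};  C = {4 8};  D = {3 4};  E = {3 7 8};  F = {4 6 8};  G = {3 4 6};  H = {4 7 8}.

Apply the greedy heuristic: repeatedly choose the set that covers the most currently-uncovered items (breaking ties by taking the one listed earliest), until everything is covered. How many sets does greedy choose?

3

Greedy: pick B (covers 3 new) → pick A (covers 2 new) → pick E (covers 1 new). Total picks: 3.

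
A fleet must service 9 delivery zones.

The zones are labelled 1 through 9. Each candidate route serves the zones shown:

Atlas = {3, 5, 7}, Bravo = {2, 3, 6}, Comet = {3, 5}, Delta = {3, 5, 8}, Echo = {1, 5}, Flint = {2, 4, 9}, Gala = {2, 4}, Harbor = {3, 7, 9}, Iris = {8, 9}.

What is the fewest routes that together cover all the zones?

Take {Bravo, Delta, Echo, Gala, Harbor}. Their union is {1, 2, 3, 4, 5, 6, 7, 8, 9}, which is all 9 zones.
No 4 of the 9 routes cover everything (all 126 combinations miss at least one zone), so 5 is optimal.

5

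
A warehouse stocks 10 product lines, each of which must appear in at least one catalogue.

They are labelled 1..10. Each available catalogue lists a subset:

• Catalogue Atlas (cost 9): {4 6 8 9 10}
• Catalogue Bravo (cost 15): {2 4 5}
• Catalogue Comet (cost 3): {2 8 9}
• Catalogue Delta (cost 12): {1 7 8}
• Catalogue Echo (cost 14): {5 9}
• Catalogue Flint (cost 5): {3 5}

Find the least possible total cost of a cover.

Atlas, Comet, Delta, Flint together cover every product (Atlas ∪ Comet ∪ Delta ∪ Flint = {1, 2, 3, 4, 5, 6, 7, 8, 9, 10}); total cost 9 + 3 + 12 + 5 = 29.
No covering selection has total cost below 29.

29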